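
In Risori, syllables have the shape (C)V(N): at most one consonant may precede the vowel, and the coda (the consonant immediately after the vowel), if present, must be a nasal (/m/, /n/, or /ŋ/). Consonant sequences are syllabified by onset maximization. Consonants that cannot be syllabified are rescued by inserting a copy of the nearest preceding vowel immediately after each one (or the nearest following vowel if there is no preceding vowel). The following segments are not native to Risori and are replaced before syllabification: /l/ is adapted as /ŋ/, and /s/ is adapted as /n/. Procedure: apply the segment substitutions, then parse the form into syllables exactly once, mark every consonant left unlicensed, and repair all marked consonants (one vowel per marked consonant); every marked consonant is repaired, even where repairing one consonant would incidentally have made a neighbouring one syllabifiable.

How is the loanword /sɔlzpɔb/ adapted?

Substitution: /s/ → /n/, /l/ → /ŋ/, giving /nɔŋzpɔb/.
The consonants /z/, /b/ cannot be parsed into a legal (C)V(N) syllable (only a nasal (/m/, /n/, or /ŋ/) is licensed in coda position; onsets are limited to one consonant).
Each unlicensed consonant becomes the onset of a new syllable: /z/ → /zɔ/, /b/ → /bɔ/.

nɔŋzɔpɔbɔ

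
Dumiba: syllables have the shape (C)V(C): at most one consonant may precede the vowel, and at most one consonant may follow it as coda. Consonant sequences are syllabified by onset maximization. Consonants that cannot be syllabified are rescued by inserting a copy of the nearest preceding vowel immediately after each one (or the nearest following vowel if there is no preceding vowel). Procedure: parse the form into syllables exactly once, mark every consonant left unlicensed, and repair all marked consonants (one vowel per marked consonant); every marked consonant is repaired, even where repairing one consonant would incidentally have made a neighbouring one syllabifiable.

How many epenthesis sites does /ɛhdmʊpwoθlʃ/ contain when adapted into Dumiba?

3

The unsyllabifiable consonants are /d/, /l/, /ʃ/; each receives one epenthetic vowel.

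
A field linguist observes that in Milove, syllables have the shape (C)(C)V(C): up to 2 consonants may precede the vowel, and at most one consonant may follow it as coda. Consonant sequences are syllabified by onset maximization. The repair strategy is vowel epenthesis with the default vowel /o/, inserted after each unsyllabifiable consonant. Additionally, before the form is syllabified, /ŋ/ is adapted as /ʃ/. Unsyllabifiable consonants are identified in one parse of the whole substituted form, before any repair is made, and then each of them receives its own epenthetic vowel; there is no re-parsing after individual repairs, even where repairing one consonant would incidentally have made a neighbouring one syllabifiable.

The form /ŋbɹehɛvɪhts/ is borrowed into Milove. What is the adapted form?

ʃobɹehɛvɪhtoso

Substitution: /ŋ/ → /ʃ/, giving /ʃbɹehɛvɪhts/.
The consonants /ʃ/, /t/, /s/ cannot be parsed into a legal (C)(C)V(C) syllable (at most one coda consonant is licensed; onsets may contain at most 2 consonants).
Each unlicensed consonant becomes the onset of a new syllable: /ʃ/ → /ʃo/, /t/ → /to/, /s/ → /so/.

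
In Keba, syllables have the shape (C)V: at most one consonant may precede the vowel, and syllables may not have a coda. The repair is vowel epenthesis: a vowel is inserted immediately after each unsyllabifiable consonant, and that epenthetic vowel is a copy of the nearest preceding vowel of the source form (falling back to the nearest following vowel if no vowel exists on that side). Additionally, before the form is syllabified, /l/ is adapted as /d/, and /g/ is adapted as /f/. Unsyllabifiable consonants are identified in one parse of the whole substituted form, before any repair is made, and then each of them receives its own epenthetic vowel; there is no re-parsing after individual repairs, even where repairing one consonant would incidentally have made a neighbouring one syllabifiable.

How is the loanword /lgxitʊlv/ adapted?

difixitʊdʊvʊ

Substitution: /l/ → /d/, /g/ → /f/, giving /dfxitʊdv/.
Under (C)V, the unsyllabifiable consonants are /d/, /f/, /d/, /v/ (no codas are permitted; onsets are limited to one consonant).
Each unlicensed consonant becomes the onset of a new syllable: /d/ → /di/, /f/ → /fi/, /d/ → /dʊ/, /v/ → /vʊ/.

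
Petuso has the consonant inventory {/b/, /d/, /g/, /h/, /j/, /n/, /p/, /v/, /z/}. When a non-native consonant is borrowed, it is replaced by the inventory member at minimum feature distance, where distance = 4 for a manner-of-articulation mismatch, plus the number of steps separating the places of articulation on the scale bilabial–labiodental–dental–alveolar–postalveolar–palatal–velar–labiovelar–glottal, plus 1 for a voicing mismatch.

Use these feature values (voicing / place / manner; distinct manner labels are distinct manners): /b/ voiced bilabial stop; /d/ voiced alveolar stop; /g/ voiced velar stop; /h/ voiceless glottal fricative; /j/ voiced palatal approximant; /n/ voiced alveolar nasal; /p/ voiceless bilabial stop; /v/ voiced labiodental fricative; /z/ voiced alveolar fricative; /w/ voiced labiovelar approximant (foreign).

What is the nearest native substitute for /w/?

j

/j/ is closest: same manner (approximant), place distance 2 (labiovelar→palatal), same voicing; total 2. Next closest is /g/ at distance 5.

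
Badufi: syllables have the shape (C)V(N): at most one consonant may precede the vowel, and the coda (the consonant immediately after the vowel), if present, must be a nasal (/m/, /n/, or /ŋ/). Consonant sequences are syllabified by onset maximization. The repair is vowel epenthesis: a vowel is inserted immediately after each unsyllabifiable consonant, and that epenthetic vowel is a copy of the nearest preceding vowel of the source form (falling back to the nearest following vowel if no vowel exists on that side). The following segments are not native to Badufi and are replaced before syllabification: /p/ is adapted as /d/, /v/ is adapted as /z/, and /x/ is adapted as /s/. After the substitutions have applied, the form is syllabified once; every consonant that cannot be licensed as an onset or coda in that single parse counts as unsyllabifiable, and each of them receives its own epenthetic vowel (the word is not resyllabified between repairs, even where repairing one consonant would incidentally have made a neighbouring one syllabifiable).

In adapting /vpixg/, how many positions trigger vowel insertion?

3

After substitution the input is /zdisg/.
The unsyllabifiable consonants are /z/, /s/, /g/; each receives one epenthetic vowel.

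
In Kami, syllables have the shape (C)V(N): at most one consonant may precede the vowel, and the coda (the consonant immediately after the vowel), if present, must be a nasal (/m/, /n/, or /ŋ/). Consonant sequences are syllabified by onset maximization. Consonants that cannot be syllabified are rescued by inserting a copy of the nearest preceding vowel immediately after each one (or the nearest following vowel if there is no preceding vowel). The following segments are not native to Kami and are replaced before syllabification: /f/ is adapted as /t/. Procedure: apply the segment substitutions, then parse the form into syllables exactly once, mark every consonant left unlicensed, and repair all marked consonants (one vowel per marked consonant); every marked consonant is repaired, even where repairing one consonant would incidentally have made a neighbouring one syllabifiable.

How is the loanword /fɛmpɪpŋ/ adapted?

tɛmpɪpɪŋɪ

Substitution: /f/ → /t/, giving /tɛmpɪpŋ/.
Under (C)V(N), the unsyllabifiable consonants are /p/, /ŋ/ (only a nasal (/m/, /n/, or /ŋ/) is licensed in coda position; onsets are limited to one consonant).
Inserting the epenthetic vowel yields /p/ → /pɪ/, /ŋ/ → /ŋɪ/.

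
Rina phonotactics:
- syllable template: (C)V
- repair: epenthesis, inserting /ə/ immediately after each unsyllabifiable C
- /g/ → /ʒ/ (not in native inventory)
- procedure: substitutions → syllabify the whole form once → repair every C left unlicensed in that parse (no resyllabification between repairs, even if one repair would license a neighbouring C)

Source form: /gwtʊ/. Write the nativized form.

ʒəwətʊ

Substitution: /g/ → /ʒ/, giving /ʒwtʊ/.
Under (C)V, the unsyllabifiable consonants are /ʒ/, /w/ (no codas are permitted; onsets are limited to one consonant).
Each unlicensed consonant becomes the onset of a new syllable: /ʒ/ → /ʒə/, /w/ → /wə/.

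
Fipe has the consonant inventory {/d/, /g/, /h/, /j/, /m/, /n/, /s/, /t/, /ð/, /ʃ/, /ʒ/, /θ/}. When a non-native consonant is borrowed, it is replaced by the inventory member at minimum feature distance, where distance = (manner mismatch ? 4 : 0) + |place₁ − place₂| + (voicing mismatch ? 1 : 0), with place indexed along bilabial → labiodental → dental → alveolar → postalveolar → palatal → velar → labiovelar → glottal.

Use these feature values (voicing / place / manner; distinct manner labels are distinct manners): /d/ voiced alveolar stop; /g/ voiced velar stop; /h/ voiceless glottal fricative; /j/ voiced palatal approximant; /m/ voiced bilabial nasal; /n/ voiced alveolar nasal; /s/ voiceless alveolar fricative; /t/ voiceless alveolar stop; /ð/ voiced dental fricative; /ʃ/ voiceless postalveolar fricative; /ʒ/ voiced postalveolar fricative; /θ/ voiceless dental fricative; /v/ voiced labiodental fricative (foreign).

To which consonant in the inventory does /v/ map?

/ð/ is closest: same manner (fricative), place distance 1 (labiodental→dental), same voicing; total 1. Next closest is /θ/ at distance 2.

ð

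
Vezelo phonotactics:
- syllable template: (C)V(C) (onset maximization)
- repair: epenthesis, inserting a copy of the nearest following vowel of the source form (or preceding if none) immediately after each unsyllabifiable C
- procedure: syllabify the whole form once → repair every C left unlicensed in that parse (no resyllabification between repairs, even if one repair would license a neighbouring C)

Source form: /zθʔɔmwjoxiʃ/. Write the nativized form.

zɔθɔʔɔmwojoxiʃ

The consonants /z/, /θ/, /w/ cannot be parsed into a legal (C)V(C) syllable (at most one coda consonant is licensed; onsets are limited to one consonant).
Inserting the epenthetic vowel yields /z/ → /zɔ/, /θ/ → /θɔ/, /w/ → /wo/.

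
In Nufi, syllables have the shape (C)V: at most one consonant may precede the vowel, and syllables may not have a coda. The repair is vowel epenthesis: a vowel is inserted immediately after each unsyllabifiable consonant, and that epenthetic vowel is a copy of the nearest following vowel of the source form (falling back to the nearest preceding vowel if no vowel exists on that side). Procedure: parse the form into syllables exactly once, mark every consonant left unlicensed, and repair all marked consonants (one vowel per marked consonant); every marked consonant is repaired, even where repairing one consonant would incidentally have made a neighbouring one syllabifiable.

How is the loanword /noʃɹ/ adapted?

noʃoɹo

Under (C)V, the unsyllabifiable consonants are /ʃ/, /ɹ/ (no codas are permitted; onsets are limited to one consonant).
Epenthesis after each stranded consonant: /ʃ/ → /ʃo/, /ɹ/ → /ɹo/.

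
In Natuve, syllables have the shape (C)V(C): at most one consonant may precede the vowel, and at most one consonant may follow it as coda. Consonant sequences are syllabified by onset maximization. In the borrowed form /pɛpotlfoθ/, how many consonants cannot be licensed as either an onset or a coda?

Under (C)V(C), the unsyllabifiable consonants are /l/ (at most one coda consonant is licensed; onsets are limited to one consonant).

1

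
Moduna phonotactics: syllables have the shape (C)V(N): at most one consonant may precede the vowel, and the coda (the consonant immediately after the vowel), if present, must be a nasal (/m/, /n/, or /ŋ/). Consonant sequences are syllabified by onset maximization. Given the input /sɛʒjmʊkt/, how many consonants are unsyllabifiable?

4

Under (C)V(N), the unsyllabifiable consonants are /ʒ/, /j/, /k/, /t/ (only a nasal (/m/, /n/, or /ŋ/) is licensed in coda position; onsets are limited to one consonant).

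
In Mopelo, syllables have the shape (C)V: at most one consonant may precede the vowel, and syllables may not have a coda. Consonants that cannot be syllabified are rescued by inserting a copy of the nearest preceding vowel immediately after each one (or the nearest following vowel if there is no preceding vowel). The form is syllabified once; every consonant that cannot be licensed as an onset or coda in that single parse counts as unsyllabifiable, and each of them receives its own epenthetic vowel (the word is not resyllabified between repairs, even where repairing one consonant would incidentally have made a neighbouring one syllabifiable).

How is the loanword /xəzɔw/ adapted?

Under (C)V, the unsyllabifiable consonants are /w/ (no codas are permitted; onsets are limited to one consonant).
Epenthesis after each stranded consonant: /w/ → /wɔ/.

xəzɔwɔ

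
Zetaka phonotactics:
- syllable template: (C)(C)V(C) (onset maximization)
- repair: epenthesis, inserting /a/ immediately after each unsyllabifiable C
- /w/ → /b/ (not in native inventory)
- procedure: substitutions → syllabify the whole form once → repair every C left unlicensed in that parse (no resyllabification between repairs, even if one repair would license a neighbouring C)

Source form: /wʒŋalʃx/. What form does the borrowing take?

Substitution: /w/ → /b/, giving /bʒŋalʃx/.
Under (C)(C)V(C), the unsyllabifiable consonants are /b/, /ʃ/, /x/ (at most one coda consonant is licensed; onsets may contain at most 2 consonants).
Inserting the epenthetic vowel yields /b/ → /ba/, /ʃ/ → /ʃa/, /x/ → /xa/.

baʒŋalʃaxa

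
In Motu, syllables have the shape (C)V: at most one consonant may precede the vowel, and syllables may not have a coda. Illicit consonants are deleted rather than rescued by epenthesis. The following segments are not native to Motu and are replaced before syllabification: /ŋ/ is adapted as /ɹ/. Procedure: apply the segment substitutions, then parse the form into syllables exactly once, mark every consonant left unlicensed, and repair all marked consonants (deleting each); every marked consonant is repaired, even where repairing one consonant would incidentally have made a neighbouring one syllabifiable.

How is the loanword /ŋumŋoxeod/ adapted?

Substitution: /ŋ/ → /ɹ/, giving /ɹumɹoxeod/.
The consonants /m/, /d/ cannot be parsed into a legal (C)V syllable (no codas are permitted; onsets are limited to one consonant).
Each unlicensed consonant is deleted: /m/, /d/.

ɹuɹoxeo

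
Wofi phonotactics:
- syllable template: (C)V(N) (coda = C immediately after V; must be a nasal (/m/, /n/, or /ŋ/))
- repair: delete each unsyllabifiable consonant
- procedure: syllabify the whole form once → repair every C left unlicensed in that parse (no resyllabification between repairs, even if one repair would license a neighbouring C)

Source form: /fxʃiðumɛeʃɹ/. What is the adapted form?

The consonants /f/, /x/, /ʃ/, /ɹ/ cannot be parsed into a legal (C)V(N) syllable (only a nasal (/m/, /n/, or /ŋ/) is licensed in coda position; onsets are limited to one consonant).
Deletion applies to /f/, /x/, /ʃ/, /ɹ/.

ʃiðumɛe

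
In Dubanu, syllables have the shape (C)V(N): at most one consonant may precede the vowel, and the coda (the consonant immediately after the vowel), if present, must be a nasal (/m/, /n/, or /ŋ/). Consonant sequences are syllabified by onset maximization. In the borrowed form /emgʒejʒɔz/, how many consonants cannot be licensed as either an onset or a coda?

3

Under (C)V(N), the unsyllabifiable consonants are /g/, /j/, /z/ (only a nasal (/m/, /n/, or /ŋ/) is licensed in coda position; onsets are limited to one consonant).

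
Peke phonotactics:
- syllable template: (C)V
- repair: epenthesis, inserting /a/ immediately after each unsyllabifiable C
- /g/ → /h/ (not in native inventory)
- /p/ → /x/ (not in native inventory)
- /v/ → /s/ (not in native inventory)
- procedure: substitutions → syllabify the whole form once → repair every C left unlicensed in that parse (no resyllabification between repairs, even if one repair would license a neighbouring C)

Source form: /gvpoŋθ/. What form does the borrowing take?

Substitution: /g/ → /h/, /v/ → /s/, /p/ → /x/, giving /hsxoŋθ/.
The consonants /h/, /s/, /ŋ/, /θ/ cannot be parsed into a legal (C)V syllable (no codas are permitted; onsets are limited to one consonant).
Each unlicensed consonant becomes the onset of a new syllable: /h/ → /ha/, /s/ → /sa/, /ŋ/ → /ŋa/, /θ/ → /θa/.

hasaxoŋaθa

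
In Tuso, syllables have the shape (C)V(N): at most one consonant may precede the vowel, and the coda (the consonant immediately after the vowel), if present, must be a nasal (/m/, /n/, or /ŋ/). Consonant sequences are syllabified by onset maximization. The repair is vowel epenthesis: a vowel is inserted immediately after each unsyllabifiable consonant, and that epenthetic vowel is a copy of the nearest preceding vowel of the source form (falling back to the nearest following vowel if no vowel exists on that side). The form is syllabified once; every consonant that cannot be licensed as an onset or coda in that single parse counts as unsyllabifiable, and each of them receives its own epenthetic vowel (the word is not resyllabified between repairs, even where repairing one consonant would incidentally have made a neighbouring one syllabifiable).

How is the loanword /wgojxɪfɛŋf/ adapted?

wogojoxɪfɛŋfɛ

The consonants /w/, /j/, /f/ cannot be parsed into a legal (C)V(N) syllable (only a nasal (/m/, /n/, or /ŋ/) is licensed in coda position; onsets are limited to one consonant).
Each unlicensed consonant becomes the onset of a new syllable: /w/ → /wo/, /j/ → /jo/, /f/ → /fɛ/.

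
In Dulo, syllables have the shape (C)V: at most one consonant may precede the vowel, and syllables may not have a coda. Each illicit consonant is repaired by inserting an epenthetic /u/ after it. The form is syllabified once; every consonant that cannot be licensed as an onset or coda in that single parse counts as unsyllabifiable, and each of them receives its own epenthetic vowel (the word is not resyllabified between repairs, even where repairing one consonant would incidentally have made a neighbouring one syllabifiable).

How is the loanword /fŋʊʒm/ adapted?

fuŋʊʒumu

Syllabifying with onset maximization leaves /f/, /ʒ/, /m/ stranded (no codas are permitted; onsets are limited to one consonant).
Inserting the epenthetic vowel yields /f/ → /fu/, /ʒ/ → /ʒu/, /m/ → /mu/.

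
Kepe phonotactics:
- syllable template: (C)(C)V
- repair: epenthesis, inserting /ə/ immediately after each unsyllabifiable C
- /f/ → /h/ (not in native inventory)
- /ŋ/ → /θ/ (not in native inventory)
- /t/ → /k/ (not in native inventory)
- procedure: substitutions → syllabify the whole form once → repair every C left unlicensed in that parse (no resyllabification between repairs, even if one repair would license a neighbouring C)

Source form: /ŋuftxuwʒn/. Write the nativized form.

θuhəkxuwəʒənə

Substitution: /ŋ/ → /θ/, /f/ → /h/, /t/ → /k/, giving /θuhkxuwʒn/.
The consonants /h/, /w/, /ʒ/, /n/ cannot be parsed into a legal (C)(C)V syllable (no codas are permitted; onsets may contain at most 2 consonants).
Epenthesis after each stranded consonant: /h/ → /hə/, /w/ → /wə/, /ʒ/ → /ʒə/, /n/ → /nə/.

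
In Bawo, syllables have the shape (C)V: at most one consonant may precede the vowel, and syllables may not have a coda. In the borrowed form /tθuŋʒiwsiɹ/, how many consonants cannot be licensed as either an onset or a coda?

4

Under (C)V, the unsyllabifiable consonants are /t/, /ŋ/, /w/, /ɹ/ (no codas are permitted; onsets are limited to one consonant).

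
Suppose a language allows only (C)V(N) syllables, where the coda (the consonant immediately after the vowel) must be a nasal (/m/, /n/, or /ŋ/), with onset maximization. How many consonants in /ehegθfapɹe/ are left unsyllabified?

3

Syllabifying with onset maximization leaves /g/, /θ/, /p/ stranded (only a nasal (/m/, /n/, or /ŋ/) is licensed in coda position; onsets are limited to one consonant).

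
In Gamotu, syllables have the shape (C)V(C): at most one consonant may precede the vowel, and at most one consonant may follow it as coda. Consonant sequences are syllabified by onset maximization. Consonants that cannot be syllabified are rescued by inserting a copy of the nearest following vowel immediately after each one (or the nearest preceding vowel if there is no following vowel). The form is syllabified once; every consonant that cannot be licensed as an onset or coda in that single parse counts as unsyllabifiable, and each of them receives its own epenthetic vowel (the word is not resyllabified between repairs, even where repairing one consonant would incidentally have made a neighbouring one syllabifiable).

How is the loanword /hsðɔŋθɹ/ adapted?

hɔsɔðɔŋθɔɹɔ

The consonants /h/, /s/, /θ/, /ɹ/ cannot be parsed into a legal (C)V(C) syllable (at most one coda consonant is licensed; onsets are limited to one consonant).
Inserting the epenthetic vowel yields /h/ → /hɔ/, /s/ → /sɔ/, /θ/ → /θɔ/, /ɹ/ → /ɹɔ/.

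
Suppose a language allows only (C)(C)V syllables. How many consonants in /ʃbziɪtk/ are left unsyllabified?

Syllabifying with onset maximization leaves /ʃ/, /t/, /k/ stranded (no codas are permitted; onsets may contain at most 2 consonants).

3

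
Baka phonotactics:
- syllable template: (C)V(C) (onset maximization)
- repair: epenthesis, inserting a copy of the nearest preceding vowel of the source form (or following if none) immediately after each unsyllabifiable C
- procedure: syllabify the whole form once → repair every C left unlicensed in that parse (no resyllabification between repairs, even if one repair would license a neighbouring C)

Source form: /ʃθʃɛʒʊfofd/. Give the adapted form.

Under (C)V(C), the unsyllabifiable consonants are /ʃ/, /θ/, /d/ (at most one coda consonant is licensed; onsets are limited to one consonant).
Epenthesis after each stranded consonant: /ʃ/ → /ʃɛ/, /θ/ → /θɛ/, /d/ → /do/.

ʃɛθɛʃɛʒʊfofdo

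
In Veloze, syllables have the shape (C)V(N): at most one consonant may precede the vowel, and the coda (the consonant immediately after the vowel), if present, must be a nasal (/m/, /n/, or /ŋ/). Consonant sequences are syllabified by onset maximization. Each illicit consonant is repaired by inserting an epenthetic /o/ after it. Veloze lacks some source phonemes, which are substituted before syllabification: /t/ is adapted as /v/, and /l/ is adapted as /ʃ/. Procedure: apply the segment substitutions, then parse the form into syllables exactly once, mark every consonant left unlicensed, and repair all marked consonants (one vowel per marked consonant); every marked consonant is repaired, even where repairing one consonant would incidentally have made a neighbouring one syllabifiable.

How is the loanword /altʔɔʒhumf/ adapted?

aʃovoʔɔʒohumfo

Substitution: /l/ → /ʃ/, /t/ → /v/, giving /aʃvʔɔʒhumf/.
Syllabifying with onset maximization leaves /ʃ/, /v/, /ʒ/, /f/ stranded (only a nasal (/m/, /n/, or /ŋ/) is licensed in coda position; onsets are limited to one consonant).
Each unlicensed consonant becomes the onset of a new syllable: /ʃ/ → /ʃo/, /v/ → /vo/, /ʒ/ → /ʒo/, /f/ → /fo/.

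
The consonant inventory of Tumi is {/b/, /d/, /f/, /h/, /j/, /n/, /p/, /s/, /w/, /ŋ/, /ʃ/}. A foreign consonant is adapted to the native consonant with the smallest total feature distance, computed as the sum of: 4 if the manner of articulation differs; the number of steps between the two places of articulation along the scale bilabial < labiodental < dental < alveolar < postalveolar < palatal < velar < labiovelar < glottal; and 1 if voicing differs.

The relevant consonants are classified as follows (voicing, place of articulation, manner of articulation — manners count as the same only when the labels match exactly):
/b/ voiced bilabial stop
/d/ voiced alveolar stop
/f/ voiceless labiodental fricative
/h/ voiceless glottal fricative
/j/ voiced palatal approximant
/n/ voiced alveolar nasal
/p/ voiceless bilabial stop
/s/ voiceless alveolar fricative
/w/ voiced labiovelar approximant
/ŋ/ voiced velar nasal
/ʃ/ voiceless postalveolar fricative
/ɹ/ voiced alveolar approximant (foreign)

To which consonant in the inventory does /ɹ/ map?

j

/j/ is closest: same manner (approximant), place distance 2 (alveolar→palatal), same voicing; total 2. Next closest is /d/ at distance 4.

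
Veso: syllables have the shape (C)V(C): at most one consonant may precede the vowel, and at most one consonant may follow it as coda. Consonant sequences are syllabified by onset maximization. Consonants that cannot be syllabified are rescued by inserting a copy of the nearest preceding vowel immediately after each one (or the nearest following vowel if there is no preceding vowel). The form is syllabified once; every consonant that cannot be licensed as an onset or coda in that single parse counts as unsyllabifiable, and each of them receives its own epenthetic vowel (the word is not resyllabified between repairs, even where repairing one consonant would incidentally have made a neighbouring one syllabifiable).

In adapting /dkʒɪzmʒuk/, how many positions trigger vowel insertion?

3

The unsyllabifiable consonants are /d/, /k/, /m/; each receives one epenthetic vowel.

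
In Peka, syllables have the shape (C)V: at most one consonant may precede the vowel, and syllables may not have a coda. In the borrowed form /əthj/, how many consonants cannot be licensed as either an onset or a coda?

Under (C)V, the unsyllabifiable consonants are /t/, /h/, /j/ (no codas are permitted; onsets are limited to one consonant).

3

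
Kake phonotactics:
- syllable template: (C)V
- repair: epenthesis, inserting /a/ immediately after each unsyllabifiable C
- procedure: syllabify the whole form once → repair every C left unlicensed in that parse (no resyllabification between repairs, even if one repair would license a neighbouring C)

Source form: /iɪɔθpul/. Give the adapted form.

iɪɔθapula

The consonants /θ/, /l/ cannot be parsed into a legal (C)V syllable (no codas are permitted; onsets are limited to one consonant).
Epenthesis after each stranded consonant: /θ/ → /θa/, /l/ → /la/.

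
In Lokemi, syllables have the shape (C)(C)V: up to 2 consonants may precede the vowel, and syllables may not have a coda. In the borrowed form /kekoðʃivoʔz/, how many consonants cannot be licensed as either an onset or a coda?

The consonants /ʔ/, /z/ cannot be parsed into a legal (C)(C)V syllable (no codas are permitted; onsets may contain at most 2 consonants).

2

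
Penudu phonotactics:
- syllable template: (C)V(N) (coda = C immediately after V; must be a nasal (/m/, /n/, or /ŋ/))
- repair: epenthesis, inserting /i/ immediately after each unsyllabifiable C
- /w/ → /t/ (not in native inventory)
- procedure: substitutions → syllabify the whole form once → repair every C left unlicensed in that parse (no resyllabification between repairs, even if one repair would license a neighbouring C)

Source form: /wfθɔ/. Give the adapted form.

Substitution: /w/ → /t/, giving /tfθɔ/.
Under (C)V(N), the unsyllabifiable consonants are /t/, /f/ (only a nasal (/m/, /n/, or /ŋ/) is licensed in coda position; onsets are limited to one consonant).
Each unlicensed consonant becomes the onset of a new syllable: /t/ → /ti/, /f/ → /fi/.

tifiθɔ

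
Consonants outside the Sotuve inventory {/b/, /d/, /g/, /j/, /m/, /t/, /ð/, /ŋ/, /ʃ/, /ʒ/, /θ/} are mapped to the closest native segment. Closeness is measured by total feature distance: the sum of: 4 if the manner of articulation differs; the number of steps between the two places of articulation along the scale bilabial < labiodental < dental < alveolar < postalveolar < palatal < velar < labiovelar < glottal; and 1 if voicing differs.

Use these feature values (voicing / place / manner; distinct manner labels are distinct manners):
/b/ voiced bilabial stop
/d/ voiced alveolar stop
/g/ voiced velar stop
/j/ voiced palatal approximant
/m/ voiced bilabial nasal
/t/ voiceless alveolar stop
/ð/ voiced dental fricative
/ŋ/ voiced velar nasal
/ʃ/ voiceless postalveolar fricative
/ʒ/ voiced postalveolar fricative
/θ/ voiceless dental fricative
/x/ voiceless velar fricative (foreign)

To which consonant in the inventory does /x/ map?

/ʃ/ is closest: same manner (fricative), place distance 2 (velar→postalveolar), same voicing; total 2. Next closest is /ʒ/ at distance 3.

ʃ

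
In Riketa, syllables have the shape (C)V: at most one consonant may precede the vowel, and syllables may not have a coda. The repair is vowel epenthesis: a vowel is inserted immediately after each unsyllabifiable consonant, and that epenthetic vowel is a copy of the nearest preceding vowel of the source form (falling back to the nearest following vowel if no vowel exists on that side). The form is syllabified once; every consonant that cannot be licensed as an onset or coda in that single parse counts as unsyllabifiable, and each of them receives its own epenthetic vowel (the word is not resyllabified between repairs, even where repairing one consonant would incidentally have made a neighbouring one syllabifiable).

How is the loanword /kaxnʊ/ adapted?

kaxanʊ

Syllabifying with onset maximization leaves /x/ stranded (no codas are permitted; onsets are limited to one consonant).
Each unlicensed consonant becomes the onset of a new syllable: /x/ → /xa/.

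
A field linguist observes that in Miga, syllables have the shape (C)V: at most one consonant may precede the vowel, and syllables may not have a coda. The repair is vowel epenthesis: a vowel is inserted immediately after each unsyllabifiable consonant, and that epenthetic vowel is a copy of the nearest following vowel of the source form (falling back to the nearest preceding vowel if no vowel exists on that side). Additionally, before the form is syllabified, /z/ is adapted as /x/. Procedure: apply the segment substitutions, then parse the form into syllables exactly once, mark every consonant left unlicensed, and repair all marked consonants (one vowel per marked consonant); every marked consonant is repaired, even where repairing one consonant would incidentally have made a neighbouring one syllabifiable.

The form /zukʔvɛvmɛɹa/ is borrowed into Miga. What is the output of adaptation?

Substitution: /z/ → /x/, giving /xukʔvɛvmɛɹa/.
Syllabifying with onset maximization leaves /k/, /ʔ/, /v/ stranded (no codas are permitted; onsets are limited to one consonant).
Each unlicensed consonant becomes the onset of a new syllable: /k/ → /kɛ/, /ʔ/ → /ʔɛ/, /v/ → /vɛ/.

xukɛʔɛvɛvɛmɛɹa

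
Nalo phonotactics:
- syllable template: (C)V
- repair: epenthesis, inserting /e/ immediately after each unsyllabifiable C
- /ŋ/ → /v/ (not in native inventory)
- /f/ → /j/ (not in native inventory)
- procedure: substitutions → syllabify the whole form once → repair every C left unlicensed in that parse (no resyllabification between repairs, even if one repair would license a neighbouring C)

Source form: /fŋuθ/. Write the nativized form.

Substitution: /f/ → /j/, /ŋ/ → /v/, giving /jvuθ/.
Syllabifying with onset maximization leaves /j/, /θ/ stranded (no codas are permitted; onsets are limited to one consonant).
Inserting the epenthetic vowel yields /j/ → /je/, /θ/ → /θe/.

jevuθe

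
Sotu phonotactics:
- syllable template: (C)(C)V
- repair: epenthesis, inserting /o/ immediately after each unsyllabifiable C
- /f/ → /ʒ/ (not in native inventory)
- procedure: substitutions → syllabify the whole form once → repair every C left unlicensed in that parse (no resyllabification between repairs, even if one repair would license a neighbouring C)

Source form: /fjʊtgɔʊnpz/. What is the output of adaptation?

Substitution: /f/ → /ʒ/, giving /ʒjʊtgɔʊnpz/.
The consonants /n/, /p/, /z/ cannot be parsed into a legal (C)(C)V syllable (no codas are permitted; onsets may contain at most 2 consonants).
Each unlicensed consonant becomes the onset of a new syllable: /n/ → /no/, /p/ → /po/, /z/ → /zo/.

ʒjʊtgɔʊnopozo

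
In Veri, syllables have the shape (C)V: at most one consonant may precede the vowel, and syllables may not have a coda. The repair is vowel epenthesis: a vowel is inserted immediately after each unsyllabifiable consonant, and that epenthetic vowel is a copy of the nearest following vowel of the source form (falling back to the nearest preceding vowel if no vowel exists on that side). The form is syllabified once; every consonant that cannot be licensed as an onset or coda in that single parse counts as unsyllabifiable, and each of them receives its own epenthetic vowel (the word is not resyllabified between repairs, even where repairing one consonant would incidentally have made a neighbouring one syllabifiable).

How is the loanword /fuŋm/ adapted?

fuŋumu

Syllabifying with onset maximization leaves /ŋ/, /m/ stranded (no codas are permitted; onsets are limited to one consonant).
Each unlicensed consonant becomes the onset of a new syllable: /ŋ/ → /ŋu/, /m/ → /mu/.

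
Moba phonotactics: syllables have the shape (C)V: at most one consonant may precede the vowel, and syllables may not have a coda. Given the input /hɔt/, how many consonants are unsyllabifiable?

Syllabifying with onset maximization leaves /t/ stranded (no codas are permitted; onsets are limited to one consonant).

1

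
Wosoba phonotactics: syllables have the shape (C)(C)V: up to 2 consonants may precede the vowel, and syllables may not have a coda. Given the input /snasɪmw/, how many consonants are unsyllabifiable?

The consonants /m/, /w/ cannot be parsed into a legal (C)(C)V syllable (no codas are permitted; onsets may contain at most 2 consonants).

2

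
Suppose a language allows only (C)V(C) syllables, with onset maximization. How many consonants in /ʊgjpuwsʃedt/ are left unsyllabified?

Syllabifying with onset maximization leaves /j/, /s/, /t/ stranded (at most one coda consonant is licensed; onsets are limited to one consonant).

3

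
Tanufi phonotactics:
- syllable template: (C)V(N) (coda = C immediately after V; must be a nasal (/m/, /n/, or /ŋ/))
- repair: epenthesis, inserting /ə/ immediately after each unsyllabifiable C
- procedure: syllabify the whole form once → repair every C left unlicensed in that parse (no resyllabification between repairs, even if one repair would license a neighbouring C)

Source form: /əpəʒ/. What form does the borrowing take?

əpəʒə

The consonants /ʒ/ cannot be parsed into a legal (C)V(N) syllable (only a nasal (/m/, /n/, or /ŋ/) is licensed in coda position; onsets are limited to one consonant).
Each unlicensed consonant becomes the onset of a new syllable: /ʒ/ → /ʒə/.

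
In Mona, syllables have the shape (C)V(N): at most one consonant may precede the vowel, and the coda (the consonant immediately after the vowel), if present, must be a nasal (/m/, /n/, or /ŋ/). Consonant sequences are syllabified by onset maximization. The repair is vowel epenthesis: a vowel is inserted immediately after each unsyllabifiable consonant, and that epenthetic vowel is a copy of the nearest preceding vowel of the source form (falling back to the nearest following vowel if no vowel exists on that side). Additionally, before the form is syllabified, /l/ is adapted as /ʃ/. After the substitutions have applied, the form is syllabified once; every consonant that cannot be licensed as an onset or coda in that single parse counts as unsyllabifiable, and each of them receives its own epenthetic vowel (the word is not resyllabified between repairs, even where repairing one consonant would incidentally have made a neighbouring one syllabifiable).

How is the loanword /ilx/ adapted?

iʃixi

Substitution: /l/ → /ʃ/, giving /iʃx/.
Under (C)V(N), the unsyllabifiable consonants are /ʃ/, /x/ (only a nasal (/m/, /n/, or /ŋ/) is licensed in coda position; onsets are limited to one consonant).
Inserting the epenthetic vowel yields /ʃ/ → /ʃi/, /x/ → /xi/.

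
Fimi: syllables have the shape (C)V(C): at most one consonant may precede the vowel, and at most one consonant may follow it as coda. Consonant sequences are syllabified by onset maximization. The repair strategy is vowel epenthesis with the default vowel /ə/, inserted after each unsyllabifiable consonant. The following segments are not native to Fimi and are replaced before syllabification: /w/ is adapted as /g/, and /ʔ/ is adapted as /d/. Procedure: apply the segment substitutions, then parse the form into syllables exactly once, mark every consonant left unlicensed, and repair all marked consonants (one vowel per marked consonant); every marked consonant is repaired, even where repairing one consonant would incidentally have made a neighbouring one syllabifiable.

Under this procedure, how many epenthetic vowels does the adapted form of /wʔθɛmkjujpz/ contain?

5

After substitution the input is /gdθɛmkjujpz/.
The unsyllabifiable consonants are /g/, /d/, /k/, /p/, /z/; each receives one epenthetic vowel.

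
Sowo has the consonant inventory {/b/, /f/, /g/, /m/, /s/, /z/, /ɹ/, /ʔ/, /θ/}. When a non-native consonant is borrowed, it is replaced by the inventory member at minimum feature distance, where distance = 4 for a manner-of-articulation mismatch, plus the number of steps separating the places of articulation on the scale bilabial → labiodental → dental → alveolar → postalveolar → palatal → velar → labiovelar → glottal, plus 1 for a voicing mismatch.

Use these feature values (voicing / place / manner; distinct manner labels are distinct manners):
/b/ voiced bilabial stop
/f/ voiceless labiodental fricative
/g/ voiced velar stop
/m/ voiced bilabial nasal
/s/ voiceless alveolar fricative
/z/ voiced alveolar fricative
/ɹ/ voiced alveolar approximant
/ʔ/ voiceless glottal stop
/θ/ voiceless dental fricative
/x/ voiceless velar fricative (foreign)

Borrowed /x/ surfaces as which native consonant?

s

/s/ is closest: same manner (fricative), place distance 3 (velar→alveolar), same voicing; total 3. Next closest is /z/ at distance 4.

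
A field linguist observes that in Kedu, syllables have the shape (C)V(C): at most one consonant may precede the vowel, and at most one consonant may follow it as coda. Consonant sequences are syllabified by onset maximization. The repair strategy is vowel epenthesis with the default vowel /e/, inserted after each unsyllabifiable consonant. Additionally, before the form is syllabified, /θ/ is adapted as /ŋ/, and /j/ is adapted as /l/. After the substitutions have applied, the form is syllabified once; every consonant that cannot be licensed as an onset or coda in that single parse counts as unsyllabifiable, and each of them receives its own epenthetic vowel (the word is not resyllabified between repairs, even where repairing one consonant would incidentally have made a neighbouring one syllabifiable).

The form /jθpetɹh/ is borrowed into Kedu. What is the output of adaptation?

Substitution: /j/ → /l/, /θ/ → /ŋ/, giving /lŋpetɹh/.
Syllabifying with onset maximization leaves /l/, /ŋ/, /ɹ/, /h/ stranded (at most one coda consonant is licensed; onsets are limited to one consonant).
Inserting the epenthetic vowel yields /l/ → /le/, /ŋ/ → /ŋe/, /ɹ/ → /ɹe/, /h/ → /he/.

leŋepetɹehe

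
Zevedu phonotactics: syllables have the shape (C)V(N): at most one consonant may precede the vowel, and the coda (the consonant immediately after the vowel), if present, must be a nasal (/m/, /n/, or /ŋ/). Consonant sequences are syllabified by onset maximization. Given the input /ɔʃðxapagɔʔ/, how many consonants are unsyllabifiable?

3

The consonants /ʃ/, /ð/, /ʔ/ cannot be parsed into a legal (C)V(N) syllable (only a nasal (/m/, /n/, or /ŋ/) is licensed in coda position; onsets are limited to one consonant).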